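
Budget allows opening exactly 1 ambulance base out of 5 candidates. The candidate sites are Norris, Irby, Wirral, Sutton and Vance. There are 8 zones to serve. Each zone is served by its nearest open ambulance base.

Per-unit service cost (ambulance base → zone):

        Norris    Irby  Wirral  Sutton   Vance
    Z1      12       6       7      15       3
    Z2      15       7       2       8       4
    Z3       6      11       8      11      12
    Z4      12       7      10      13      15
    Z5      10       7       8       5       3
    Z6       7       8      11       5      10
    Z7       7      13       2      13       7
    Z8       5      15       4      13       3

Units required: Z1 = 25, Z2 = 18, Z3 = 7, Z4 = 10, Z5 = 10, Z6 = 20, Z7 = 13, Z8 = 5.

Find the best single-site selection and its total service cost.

Choose Wirral only; total service cost 713.

With exactly 1 open, each zone uses its cheapest among the chosen.
{Wirral}: Z1→Wirral 7·25=175, Z2→Wirral 2·18=36, Z3→Wirral 8·7=56, Z4→Wirral 10·10=100, Z5→Wirral 8·10=80, Z6→Wirral 11·20=220, Z7→Wirral 2·13=26, Z8→Wirral 4·5=20. Service cost 713.
{Vance}: service cost 717
{Irby}: service cost 897
Among all 5 size-1 choices, {Wirral} is lowest.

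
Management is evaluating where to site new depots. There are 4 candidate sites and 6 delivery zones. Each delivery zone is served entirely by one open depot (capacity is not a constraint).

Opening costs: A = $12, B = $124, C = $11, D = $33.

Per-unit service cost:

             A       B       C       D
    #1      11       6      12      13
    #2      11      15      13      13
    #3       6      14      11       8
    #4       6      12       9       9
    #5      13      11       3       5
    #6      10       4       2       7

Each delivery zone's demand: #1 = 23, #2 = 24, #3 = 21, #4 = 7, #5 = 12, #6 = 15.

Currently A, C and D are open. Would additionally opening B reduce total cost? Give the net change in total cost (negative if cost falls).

Current service cost with {A, C, D}: 751.
Adding B: each delivery zone re-picks its cheapest; new service cost 636, saving 115.
Extra fixed cost: 124. Net change = 124 − 115 = 9.
(Totals: 807 → 816.)

No — net change +9 (cost rises by 9).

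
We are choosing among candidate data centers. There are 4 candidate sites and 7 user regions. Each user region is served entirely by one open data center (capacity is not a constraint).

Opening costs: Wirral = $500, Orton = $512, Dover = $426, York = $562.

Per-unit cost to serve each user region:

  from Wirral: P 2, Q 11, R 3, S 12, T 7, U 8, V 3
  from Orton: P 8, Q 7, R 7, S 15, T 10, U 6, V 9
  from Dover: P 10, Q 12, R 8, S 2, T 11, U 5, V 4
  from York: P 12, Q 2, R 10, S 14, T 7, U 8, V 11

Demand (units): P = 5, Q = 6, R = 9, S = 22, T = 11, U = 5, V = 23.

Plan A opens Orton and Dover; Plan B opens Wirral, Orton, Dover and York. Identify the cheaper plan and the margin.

Plan A is cheaper by 910.

Plan A: {Orton, Dover}: P→Orton 8·5=40, Q→Orton 7·6=42, R→Orton 7·9=63, S→Dover 2·22=44, T→Orton 10·11=110, U→Dover 5·5=25, V→Dover 4·23=92. Service 416; fixed 938; total 1354.
Plan B: {Wirral, Orton, Dover, York}: P→Wirral 2·5=10, Q→York 2·6=12, R→Wirral 3·9=27, S→Dover 2·22=44, T→Wirral 7·11=77, U→Dover 5·5=25, V→Wirral 3·23=69. Service 264; fixed 2000; total 2264.
Difference: |1354 − 2264| = 910.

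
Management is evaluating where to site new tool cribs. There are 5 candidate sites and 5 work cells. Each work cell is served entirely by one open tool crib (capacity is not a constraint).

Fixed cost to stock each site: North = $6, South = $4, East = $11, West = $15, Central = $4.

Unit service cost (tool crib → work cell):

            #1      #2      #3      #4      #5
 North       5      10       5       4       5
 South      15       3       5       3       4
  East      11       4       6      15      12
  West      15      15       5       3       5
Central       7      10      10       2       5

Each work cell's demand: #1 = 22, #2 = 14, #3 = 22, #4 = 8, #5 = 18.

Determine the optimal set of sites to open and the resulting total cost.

For any fixed open set, each work cell goes to its cheapest open site; total = fixed + service.
{North, South, Central}: #1→North 5·22=110, #2→South 3·14=42, #3→North 5·22=110, #4→Central 2·8=16, #5→South 4·18=72. Service 350; fixed 14; total 364.
{North, South}: #1→North 5·22=110, #2→South 3·14=42, #3→North 5·22=110, #4→South 3·8=24, #5→South 4·18=72. Service 358; fixed 10; total 368.
{North, South, East, Central}: #1→North 5·22=110, #2→South 3·14=42, #3→North 5·22=110, #4→Central 2·8=16, #5→South 4·18=72. Service 350; fixed 25; total 375.
{North, South, East, West, Central}: service 350 + fixed 40 = 390
No other subset beats 364.

Open North, South and Central; minimum total cost 364.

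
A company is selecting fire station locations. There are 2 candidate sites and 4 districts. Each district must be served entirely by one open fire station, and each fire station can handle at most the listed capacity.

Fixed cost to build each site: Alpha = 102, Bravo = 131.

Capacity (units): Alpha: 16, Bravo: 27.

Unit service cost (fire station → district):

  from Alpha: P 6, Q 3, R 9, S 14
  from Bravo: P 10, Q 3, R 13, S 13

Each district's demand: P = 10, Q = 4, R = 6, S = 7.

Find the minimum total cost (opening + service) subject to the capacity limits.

Open {Bravo}: P→Bravo 10·10=100, Q→Bravo 3·4=12, R→Bravo 13·6=78, S→Bravo 13·7=91.
Loads: Bravo carries 27/27. Service 281; fixed 131; total 412.
Next best feasible plan costs 450.

Minimum total cost: 412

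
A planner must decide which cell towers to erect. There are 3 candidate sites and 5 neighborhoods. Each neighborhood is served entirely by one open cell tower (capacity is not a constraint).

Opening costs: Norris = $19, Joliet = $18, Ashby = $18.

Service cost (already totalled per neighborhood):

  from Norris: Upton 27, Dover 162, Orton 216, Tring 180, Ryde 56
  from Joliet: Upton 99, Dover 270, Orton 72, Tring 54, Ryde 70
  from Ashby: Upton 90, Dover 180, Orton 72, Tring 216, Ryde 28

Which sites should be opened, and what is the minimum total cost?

For any fixed open set, each neighborhood goes to its cheapest open site; total = fixed + service.
{Norris, Joliet, Ashby}: Upton→Norris 27, Dover→Norris 162, Orton→Joliet 72, Tring→Joliet 54, Ryde→Ashby 28. Service 343; fixed 55; total 398.
{Norris, Joliet}: service 371 + fixed 37 = 408
{Joliet, Ashby}: Upton→Ashby 90, Dover→Ashby 180, Orton→Joliet 72, Tring→Joliet 54, Ryde→Ashby 28. Service 424; fixed 36; total 460.
{Joliet}: Upton→Joliet 99, Dover→Joliet 270, Orton→Joliet 72, Tring→Joliet 54, Ryde→Joliet 70. Service 565; fixed 18; total 583.
No other subset beats 398.

Open Norris, Joliet and Ashby; minimum total cost 398.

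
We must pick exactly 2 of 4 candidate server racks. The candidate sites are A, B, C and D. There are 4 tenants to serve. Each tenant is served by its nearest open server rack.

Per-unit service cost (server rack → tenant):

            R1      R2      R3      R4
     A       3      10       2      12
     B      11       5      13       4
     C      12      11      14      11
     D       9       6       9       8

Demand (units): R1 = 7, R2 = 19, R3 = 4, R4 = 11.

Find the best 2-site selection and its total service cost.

Choose A and B; total service cost 168.

With exactly 2 open, each tenant uses its cheapest among the chosen.
{A, B}: R1→A 3·7=21, R2→B 5·19=95, R3→A 2·4=8, R4→B 4·11=44. Service cost 168.
{A, D}: service cost 231
{B, D}: service cost 238
Among all 6 size-2 choices, {A, B} is lowest.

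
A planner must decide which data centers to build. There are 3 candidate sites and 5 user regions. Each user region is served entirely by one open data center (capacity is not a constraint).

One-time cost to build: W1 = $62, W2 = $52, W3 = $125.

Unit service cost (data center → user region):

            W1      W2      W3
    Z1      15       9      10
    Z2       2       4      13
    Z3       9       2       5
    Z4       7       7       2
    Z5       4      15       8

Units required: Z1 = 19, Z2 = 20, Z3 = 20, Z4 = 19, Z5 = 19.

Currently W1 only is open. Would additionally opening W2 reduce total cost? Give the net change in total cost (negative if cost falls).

Yes — net change −202 (cost falls by 202).

Current service cost with {W1}: 714.
Adding W2: each user region re-picks its cheapest; new service cost 460, saving 254.
Extra fixed cost: 52. Net change = 52 − 254 = -202.
(Totals: 776 → 574.)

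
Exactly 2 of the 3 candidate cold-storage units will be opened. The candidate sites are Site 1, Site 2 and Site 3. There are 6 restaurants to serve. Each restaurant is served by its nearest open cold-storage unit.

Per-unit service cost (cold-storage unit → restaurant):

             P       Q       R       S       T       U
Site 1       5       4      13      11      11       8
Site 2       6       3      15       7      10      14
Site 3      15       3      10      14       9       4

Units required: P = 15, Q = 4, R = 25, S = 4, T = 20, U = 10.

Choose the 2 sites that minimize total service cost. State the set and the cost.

Choose Site 2 and Site 3; total service cost 600.

With exactly 2 open, each restaurant uses its cheapest among the chosen.
{Site 2, Site 3}: P→Site 2 6·15=90, Q→Site 2 3·4=12, R→Site 3 10·25=250, S→Site 2 7·4=28, T→Site 3 9·20=180, U→Site 3 4·10=40. Service cost 600.
{Site 1, Site 3}: service cost 601
{Site 1, Site 2}: service cost 720
Among all 3 size-2 choices, {Site 2, Site 3} is lowest.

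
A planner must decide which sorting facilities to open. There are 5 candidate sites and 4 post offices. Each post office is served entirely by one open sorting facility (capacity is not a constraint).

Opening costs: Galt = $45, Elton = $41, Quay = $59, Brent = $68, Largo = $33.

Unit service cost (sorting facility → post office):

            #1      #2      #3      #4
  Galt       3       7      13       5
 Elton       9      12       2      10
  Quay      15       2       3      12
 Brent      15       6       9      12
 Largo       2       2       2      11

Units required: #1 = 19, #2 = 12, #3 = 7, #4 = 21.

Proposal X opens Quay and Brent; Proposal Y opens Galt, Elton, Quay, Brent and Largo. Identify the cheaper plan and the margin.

Proposal X: {Quay, Brent}: #1→Quay 15·19=285, #2→Quay 2·12=24, #3→Quay 3·7=21, #4→Quay 12·21=252. Service 582; fixed 127; total 709.
Proposal Y: {Galt, Elton, Quay, Brent, Largo}: #1→Largo 2·19=38, #2→Quay 2·12=24, #3→Elton 2·7=14, #4→Galt 5·21=105. Service 181; fixed 246; total 427.
Difference: |709 − 427| = 282.

Proposal Y is cheaper by 282.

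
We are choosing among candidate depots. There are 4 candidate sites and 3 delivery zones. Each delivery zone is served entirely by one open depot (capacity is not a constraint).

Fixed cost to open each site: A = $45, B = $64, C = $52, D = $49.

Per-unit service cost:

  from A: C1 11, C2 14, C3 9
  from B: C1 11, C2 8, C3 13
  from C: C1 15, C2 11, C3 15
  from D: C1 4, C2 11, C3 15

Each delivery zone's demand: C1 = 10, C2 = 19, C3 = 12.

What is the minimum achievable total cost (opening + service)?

Minimum total cost: 451

For any fixed open set, each delivery zone goes to its cheapest open site; total = fixed + service.
{A, D}: C1→D 4·10=40, C2→D 11·19=209, C3→A 9·12=108. Service 357; fixed 94; total 451.
{A, B, D}: service 300 + fixed 158 = 458
{B, D}: C1→D 4·10=40, C2→B 8·19=152, C3→B 13·12=156. Service 348; fixed 113; total 461.
{A, B, C, D}: service 300 + fixed 210 = 510
(All 15 nonempty subsets were checked; A and D is lowest.)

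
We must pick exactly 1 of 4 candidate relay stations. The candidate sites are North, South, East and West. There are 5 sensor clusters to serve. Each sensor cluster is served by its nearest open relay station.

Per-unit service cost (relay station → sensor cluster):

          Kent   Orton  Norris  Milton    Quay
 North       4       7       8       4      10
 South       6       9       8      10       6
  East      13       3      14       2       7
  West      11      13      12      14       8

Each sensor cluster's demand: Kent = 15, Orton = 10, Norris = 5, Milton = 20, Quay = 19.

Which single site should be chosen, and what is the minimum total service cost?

With exactly 1 open, each sensor cluster uses its cheapest among the chosen.
{North}: Kent→North 4·15=60, Orton→North 7·10=70, Norris→North 8·5=40, Milton→North 4·20=80, Quay→North 10·19=190. Service cost 440.
{East}: service cost 468
{South}: service cost 534
Among all 4 size-1 choices, {North} is lowest.

Choose North only; total service cost 440.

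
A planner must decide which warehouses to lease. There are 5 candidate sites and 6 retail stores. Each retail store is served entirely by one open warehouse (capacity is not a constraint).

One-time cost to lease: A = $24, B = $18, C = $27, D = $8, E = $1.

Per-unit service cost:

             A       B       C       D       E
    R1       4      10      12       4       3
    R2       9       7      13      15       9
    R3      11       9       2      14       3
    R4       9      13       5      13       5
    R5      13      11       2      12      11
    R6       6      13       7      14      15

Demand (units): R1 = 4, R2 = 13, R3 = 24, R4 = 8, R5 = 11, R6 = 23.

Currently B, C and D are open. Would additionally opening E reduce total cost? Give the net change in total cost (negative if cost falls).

Current service cost with {B, C, D}: 378.
Adding E: each retail store re-picks its cheapest; new service cost 374, saving 4.
Extra fixed cost: 1. Net change = 1 − 4 = -3.
(Totals: 431 → 428.)

Yes — net change −3 (cost falls by 3).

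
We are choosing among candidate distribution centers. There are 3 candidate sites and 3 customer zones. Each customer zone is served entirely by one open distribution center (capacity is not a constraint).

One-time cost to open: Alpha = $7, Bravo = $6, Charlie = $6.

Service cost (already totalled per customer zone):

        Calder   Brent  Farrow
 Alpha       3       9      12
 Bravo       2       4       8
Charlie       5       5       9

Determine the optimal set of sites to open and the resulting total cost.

Open Bravo only; minimum total cost 20.

For any fixed open set, each customer zone goes to its cheapest open site; total = fixed + service.
{Bravo}: Calder→Bravo 2, Brent→Bravo 4, Farrow→Bravo 8. Service 14; fixed 6; total 20.
{Charlie}: service 19 + fixed 6 = 25
{Bravo, Charlie}: Calder→Bravo 2, Brent→Bravo 4, Farrow→Bravo 8. Service 14; fixed 12; total 26.
{Alpha, Bravo, Charlie}: Calder→Bravo 2, Brent→Bravo 4, Farrow→Bravo 8. Service 14; fixed 19; total 33.
No other subset beats 20.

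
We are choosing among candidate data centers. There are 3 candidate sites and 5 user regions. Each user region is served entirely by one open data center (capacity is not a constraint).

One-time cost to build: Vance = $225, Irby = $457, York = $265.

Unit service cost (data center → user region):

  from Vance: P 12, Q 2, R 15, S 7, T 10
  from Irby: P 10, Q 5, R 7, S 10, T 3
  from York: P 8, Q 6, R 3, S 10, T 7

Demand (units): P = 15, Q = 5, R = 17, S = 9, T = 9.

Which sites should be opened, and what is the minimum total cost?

For any fixed open set, each user region goes to its cheapest open site; total = fixed + service.
{York}: P→York 8·15=120, Q→York 6·5=30, R→York 3·17=51, S→York 10·9=90, T→York 7·9=63. Service 354; fixed 265; total 619.
{Vance, York}: service 307 + fixed 490 = 797
{Vance}: P→Vance 12·15=180, Q→Vance 2·5=10, R→Vance 15·17=255, S→Vance 7·9=63, T→Vance 10·9=90. Service 598; fixed 225; total 823.
{Vance, Irby, York}: P→York 8·15=120, Q→Vance 2·5=10, R→York 3·17=51, S→Vance 7·9=63, T→Irby 3·9=27. Service 271; fixed 947; total 1218.
No other subset beats 619.

Open York only; minimum total cost 619.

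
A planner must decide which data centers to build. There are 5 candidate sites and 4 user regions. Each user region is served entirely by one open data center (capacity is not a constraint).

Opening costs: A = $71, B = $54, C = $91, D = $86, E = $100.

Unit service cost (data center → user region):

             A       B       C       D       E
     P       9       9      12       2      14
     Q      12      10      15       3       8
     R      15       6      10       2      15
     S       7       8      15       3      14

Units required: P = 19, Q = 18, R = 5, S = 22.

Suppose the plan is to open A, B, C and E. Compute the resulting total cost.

Total cost: 815

Each user region is assigned to its cheapest site among the open ones.
{A, B, C, E}: P→A 9·19=171, Q→E 8·18=144, R→B 6·5=30, S→A 7·22=154. Service 499; fixed 316; total 815.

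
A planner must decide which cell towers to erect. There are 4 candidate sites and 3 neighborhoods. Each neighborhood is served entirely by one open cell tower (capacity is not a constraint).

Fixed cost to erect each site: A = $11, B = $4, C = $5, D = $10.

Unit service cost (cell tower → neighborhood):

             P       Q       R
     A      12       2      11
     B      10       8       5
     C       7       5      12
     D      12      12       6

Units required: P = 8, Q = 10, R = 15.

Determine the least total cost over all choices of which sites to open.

For any fixed open set, each neighborhood goes to its cheapest open site; total = fixed + service.
{A, B, C}: P→C 7·8=56, Q→A 2·10=20, R→B 5·15=75. Service 151; fixed 20; total 171.
{A, B, C, D}: P→C 7·8=56, Q→A 2·10=20, R→B 5·15=75. Service 151; fixed 30; total 181.
{A, B}: P→B 10·8=80, Q→A 2·10=20, R→B 5·15=75. Service 175; fixed 15; total 190.
{B}: service 235 + fixed 4 = 239
No other subset beats 171.

Minimum total cost: 171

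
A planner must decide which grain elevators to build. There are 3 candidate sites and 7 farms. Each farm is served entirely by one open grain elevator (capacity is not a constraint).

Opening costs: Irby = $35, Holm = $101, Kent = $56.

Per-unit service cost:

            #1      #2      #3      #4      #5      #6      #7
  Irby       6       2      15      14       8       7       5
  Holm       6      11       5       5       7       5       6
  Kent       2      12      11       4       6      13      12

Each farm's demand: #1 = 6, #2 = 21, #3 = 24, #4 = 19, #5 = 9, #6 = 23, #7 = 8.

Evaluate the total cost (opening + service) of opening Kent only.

Total cost: 1109

Each farm is assigned to its cheapest site among the open ones.
{Kent}: #1→Kent 2·6=12, #2→Kent 12·21=252, #3→Kent 11·24=264, #4→Kent 4·19=76, #5→Kent 6·9=54, #6→Kent 13·23=299, #7→Kent 12·8=96. Service 1053; fixed 56; total 1109.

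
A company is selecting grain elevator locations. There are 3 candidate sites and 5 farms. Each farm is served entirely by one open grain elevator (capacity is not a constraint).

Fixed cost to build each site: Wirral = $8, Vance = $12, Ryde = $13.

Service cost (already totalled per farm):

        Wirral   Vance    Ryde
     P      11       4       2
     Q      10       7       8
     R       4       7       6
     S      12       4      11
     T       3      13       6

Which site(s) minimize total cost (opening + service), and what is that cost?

Open Wirral and Vance; minimum total cost 42.

For any fixed open set, each farm goes to its cheapest open site; total = fixed + service.
{Wirral, Vance}: P→Vance 4, Q→Vance 7, R→Wirral 4, S→Vance 4, T→Wirral 3. Service 22; fixed 20; total 42.
{Ryde}: service 33 + fixed 13 = 46
{Vance}: service 35 + fixed 12 = 47
{Wirral, Vance, Ryde}: P→Ryde 2, Q→Vance 7, R→Wirral 4, S→Vance 4, T→Wirral 3. Service 20; fixed 33; total 53.
No other subset beats 42.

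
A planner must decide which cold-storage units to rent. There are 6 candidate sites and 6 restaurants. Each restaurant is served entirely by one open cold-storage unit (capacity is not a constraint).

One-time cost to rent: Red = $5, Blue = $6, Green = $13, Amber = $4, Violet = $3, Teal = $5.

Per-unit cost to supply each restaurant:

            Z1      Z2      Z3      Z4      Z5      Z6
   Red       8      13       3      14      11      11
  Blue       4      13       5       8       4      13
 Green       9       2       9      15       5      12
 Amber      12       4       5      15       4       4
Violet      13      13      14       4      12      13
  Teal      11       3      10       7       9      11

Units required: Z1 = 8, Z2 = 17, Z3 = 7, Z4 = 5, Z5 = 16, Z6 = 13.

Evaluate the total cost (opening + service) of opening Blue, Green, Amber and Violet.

Each restaurant is assigned to its cheapest site among the open ones.
{Blue, Green, Amber, Violet}: Z1→Blue 4·8=32, Z2→Green 2·17=34, Z3→Blue 5·7=35, Z4→Violet 4·5=20, Z5→Blue 4·16=64, Z6→Amber 4·13=52. Service 237; fixed 26; total 263.

Total cost: 263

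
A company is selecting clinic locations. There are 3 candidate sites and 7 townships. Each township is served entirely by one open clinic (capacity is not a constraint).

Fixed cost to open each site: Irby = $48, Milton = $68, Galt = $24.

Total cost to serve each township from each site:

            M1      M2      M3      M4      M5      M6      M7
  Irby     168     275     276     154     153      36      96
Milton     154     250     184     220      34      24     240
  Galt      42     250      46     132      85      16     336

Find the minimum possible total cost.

Minimum total cost: 739

For any fixed open set, each township goes to its cheapest open site; total = fixed + service.
{Irby, Galt}: M1→Galt 42, M2→Galt 250, M3→Galt 46, M4→Galt 132, M5→Galt 85, M6→Galt 16, M7→Irby 96. Service 667; fixed 72; total 739.
{Irby, Milton, Galt}: service 616 + fixed 140 = 756
{Milton, Galt}: M1→Galt 42, M2→Milton 250, M3→Galt 46, M4→Galt 132, M5→Milton 34, M6→Galt 16, M7→Milton 240. Service 760; fixed 92; total 852.
{Galt}: M1→Galt 42, M2→Galt 250, M3→Galt 46, M4→Galt 132, M5→Galt 85, M6→Galt 16, M7→Galt 336. Service 907; fixed 24; total 931.
No other subset beats 739.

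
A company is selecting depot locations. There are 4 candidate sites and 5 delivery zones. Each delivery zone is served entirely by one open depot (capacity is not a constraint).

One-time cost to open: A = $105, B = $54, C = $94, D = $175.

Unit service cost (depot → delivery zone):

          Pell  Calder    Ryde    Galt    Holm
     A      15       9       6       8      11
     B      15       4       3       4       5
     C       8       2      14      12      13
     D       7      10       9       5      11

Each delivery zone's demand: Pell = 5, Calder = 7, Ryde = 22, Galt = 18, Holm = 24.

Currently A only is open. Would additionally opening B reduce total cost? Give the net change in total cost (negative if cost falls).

Yes — net change −263 (cost falls by 263).

Current service cost with {A}: 678.
Adding B: each delivery zone re-picks its cheapest; new service cost 361, saving 317.
Extra fixed cost: 54. Net change = 54 − 317 = -263.
(Totals: 783 → 520.)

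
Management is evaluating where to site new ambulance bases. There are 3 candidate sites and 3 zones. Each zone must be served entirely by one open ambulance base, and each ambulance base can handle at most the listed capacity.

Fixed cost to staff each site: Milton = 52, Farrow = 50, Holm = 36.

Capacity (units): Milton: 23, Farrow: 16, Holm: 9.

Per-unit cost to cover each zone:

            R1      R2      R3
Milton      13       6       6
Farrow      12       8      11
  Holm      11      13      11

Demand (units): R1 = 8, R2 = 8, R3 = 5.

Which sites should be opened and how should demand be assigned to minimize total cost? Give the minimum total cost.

Minimum total cost: 234

Open {Milton}: R1→Milton 13·8=104, R2→Milton 6·8=48, R3→Milton 6·5=30.
Loads: Milton carries 21/23. Service 182; fixed 52; total 234.
Next best feasible plan costs 254.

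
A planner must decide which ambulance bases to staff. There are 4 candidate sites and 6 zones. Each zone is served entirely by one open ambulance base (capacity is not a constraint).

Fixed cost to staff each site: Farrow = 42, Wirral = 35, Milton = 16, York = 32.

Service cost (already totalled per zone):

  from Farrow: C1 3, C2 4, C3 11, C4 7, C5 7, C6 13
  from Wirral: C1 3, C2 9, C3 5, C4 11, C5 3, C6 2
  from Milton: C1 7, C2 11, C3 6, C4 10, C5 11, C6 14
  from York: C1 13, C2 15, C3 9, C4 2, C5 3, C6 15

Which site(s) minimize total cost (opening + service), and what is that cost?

For any fixed open set, each zone goes to its cheapest open site; total = fixed + service.
{Wirral}: C1→Wirral 3, C2→Wirral 9, C3→Wirral 5, C4→Wirral 11, C5→Wirral 3, C6→Wirral 2. Service 33; fixed 35; total 68.
{Milton}: C1→Milton 7, C2→Milton 11, C3→Milton 6, C4→Milton 10, C5→Milton 11, C6→Milton 14. Service 59; fixed 16; total 75.
{Wirral, Milton}: C1→Wirral 3, C2→Wirral 9, C3→Wirral 5, C4→Milton 10, C5→Wirral 3, C6→Wirral 2. Service 32; fixed 51; total 83.
{Farrow, Wirral, Milton, York}: C1→Farrow 3, C2→Farrow 4, C3→Wirral 5, C4→York 2, C5→Wirral 3, C6→Wirral 2. Service 19; fixed 125; total 144.
No other subset beats 68.

Open Wirral only; minimum total cost 68.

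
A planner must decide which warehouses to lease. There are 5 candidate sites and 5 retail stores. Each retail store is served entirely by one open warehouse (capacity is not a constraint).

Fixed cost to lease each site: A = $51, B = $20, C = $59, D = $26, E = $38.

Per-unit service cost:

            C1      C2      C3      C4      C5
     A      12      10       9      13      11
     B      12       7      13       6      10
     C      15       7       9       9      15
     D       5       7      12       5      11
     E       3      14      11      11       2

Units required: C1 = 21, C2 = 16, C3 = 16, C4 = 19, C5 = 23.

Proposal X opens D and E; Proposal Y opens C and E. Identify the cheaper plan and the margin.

Proposal X: {D, E}: C1→E 3·21=63, C2→D 7·16=112, C3→E 11·16=176, C4→D 5·19=95, C5→E 2·23=46. Service 492; fixed 64; total 556.
Proposal Y: {C, E}: C1→E 3·21=63, C2→C 7·16=112, C3→C 9·16=144, C4→C 9·19=171, C5→E 2·23=46. Service 536; fixed 97; total 633.
Difference: |556 − 633| = 77.

Proposal X is cheaper by 77.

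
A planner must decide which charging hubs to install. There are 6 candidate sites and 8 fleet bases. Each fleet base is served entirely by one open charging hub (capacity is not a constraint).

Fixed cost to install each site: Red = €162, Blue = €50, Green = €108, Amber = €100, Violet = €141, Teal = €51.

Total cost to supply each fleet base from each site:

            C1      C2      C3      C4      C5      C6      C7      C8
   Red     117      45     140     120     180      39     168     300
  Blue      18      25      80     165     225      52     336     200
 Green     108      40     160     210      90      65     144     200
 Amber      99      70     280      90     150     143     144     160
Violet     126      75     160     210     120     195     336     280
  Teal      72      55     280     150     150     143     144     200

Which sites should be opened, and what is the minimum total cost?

For any fixed open set, each fleet base goes to its cheapest open site; total = fixed + service.
{Blue, Amber}: C1→Blue 18, C2→Blue 25, C3→Blue 80, C4→Amber 90, C5→Amber 150, C6→Blue 52, C7→Amber 144, C8→Amber 160. Service 719; fixed 150; total 869.
{Blue, Green, Amber}: service 659 + fixed 258 = 917
{Blue, Amber, Teal}: service 719 + fixed 201 = 920
{Red, Blue, Green, Amber, Violet, Teal}: C1→Blue 18, C2→Blue 25, C3→Blue 80, C4→Amber 90, C5→Green 90, C6→Red 39, C7→Green 144, C8→Amber 160. Service 646; fixed 612; total 1258.
No other subset beats 869.

Open Blue and Amber; minimum total cost 869.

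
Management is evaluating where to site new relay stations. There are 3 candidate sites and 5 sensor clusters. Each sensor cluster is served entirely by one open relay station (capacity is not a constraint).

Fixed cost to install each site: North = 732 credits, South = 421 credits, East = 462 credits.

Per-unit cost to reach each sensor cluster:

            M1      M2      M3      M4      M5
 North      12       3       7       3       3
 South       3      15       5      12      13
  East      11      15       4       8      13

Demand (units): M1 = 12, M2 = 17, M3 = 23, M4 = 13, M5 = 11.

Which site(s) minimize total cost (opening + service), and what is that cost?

Open South only; minimum total cost 1126.

For any fixed open set, each sensor cluster goes to its cheapest open site; total = fixed + service.
{South}: M1→South 3·12=36, M2→South 15·17=255, M3→South 5·23=115, M4→South 12·13=156, M5→South 13·11=143. Service 705; fixed 421; total 1126.
{North}: M1→North 12·12=144, M2→North 3·17=51, M3→North 7·23=161, M4→North 3·13=39, M5→North 3·11=33. Service 428; fixed 732; total 1160.
{East}: M1→East 11·12=132, M2→East 15·17=255, M3→East 4·23=92, M4→East 8·13=104, M5→East 13·11=143. Service 726; fixed 462; total 1188.
{North, South, East}: service 251 + fixed 1615 = 1866
(All 7 nonempty subsets were checked; South only is lowest.)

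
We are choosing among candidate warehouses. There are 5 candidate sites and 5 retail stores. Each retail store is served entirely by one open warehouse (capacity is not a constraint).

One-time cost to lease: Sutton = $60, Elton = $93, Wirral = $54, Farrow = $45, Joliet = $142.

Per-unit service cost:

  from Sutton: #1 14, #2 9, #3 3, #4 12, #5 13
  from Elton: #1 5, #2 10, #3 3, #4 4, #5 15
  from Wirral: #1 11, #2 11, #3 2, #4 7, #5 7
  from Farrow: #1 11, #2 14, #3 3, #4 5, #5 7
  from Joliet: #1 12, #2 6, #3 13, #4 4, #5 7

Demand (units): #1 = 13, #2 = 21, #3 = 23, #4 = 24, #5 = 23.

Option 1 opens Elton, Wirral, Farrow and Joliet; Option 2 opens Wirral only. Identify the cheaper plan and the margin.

Option 2 is cheaper by 25.

Option 1: {Elton, Wirral, Farrow, Joliet}: #1→Elton 5·13=65, #2→Joliet 6·21=126, #3→Wirral 2·23=46, #4→Elton 4·24=96, #5→Wirral 7·23=161. Service 494; fixed 334; total 828.
Option 2: {Wirral}: #1→Wirral 11·13=143, #2→Wirral 11·21=231, #3→Wirral 2·23=46, #4→Wirral 7·24=168, #5→Wirral 7·23=161. Service 749; fixed 54; total 803.
Difference: |828 − 803| = 25.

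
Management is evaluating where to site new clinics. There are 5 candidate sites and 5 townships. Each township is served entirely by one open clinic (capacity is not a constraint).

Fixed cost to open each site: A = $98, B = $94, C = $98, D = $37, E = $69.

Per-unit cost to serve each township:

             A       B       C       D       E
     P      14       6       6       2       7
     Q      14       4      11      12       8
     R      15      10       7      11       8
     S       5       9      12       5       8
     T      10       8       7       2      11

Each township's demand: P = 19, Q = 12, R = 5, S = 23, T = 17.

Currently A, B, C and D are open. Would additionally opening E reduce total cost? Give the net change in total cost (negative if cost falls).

Current service cost with {A, B, C, D}: 270.
Adding E: each township re-picks its cheapest; new service cost 270, saving 0.
Extra fixed cost: 69. Net change = 69 − 0 = 69.
(Totals: 597 → 666.)

No — net change +69 (cost rises by 69).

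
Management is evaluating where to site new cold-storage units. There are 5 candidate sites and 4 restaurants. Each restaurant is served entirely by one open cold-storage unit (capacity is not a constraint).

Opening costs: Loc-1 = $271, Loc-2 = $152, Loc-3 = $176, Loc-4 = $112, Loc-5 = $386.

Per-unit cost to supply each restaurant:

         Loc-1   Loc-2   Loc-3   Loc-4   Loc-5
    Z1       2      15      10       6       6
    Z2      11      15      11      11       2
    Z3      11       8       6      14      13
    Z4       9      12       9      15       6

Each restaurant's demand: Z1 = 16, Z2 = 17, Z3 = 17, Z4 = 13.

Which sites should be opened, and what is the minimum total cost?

Open Loc-3 only; minimum total cost 742.

For any fixed open set, each restaurant goes to its cheapest open site; total = fixed + service.
{Loc-3}: Z1→Loc-3 10·16=160, Z2→Loc-3 11·17=187, Z3→Loc-3 6·17=102, Z4→Loc-3 9·13=117. Service 566; fixed 176; total 742.
{Loc-3, Loc-4}: service 502 + fixed 288 = 790
{Loc-1}: service 523 + fixed 271 = 794
{Loc-1, Loc-2, Loc-3, Loc-4, Loc-5}: Z1→Loc-1 2·16=32, Z2→Loc-5 2·17=34, Z3→Loc-3 6·17=102, Z4→Loc-5 6·13=78. Service 246; fixed 1097; total 1343.
No other subset beats 742.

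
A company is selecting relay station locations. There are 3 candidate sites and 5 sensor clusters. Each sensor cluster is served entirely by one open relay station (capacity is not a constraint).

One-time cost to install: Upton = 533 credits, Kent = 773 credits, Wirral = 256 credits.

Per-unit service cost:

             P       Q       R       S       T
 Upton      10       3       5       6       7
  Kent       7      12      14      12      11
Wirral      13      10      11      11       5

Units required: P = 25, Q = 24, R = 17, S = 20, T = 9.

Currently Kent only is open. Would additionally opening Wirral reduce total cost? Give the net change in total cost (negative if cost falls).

No — net change +83 (cost rises by 83).

Current service cost with {Kent}: 1040.
Adding Wirral: each sensor cluster re-picks its cheapest; new service cost 867, saving 173.
Extra fixed cost: 256. Net change = 256 − 173 = 83.
(Totals: 1813 → 1896.)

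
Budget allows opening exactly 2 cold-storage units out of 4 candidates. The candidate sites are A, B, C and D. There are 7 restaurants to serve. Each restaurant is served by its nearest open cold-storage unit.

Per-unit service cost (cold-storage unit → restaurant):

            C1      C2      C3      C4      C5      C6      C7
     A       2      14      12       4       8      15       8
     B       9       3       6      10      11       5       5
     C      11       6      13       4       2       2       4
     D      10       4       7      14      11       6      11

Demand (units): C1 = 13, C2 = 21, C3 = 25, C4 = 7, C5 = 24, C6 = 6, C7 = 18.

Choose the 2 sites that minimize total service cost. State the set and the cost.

Choose B and C; total service cost 490.

With exactly 2 open, each restaurant uses its cheapest among the chosen.
{B, C}: C1→B 9·13=117, C2→B 3·21=63, C3→B 6·25=150, C4→C 4·7=28, C5→C 2·24=48, C6→C 2·6=12, C7→C 4·18=72. Service cost 490.
{C, D}: service cost 549
{A, B}: service cost 579
Among all 6 size-2 choices, {B, C} is lowest.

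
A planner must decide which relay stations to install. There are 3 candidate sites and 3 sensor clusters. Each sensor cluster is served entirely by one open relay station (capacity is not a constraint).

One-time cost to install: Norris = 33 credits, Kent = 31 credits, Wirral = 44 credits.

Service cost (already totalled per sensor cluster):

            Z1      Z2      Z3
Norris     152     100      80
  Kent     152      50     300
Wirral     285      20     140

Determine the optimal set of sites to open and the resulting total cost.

For any fixed open set, each sensor cluster goes to its cheapest open site; total = fixed + service.
{Norris, Wirral}: Z1→Norris 152, Z2→Wirral 20, Z3→Norris 80. Service 252; fixed 77; total 329.
{Norris, Kent}: service 282 + fixed 64 = 346
{Norris, Kent, Wirral}: service 252 + fixed 108 = 360
{Kent}: Z1→Kent 152, Z2→Kent 50, Z3→Kent 300. Service 502; fixed 31; total 533.
No other subset beats 329.

Open Norris and Wirral; minimum total cost 329.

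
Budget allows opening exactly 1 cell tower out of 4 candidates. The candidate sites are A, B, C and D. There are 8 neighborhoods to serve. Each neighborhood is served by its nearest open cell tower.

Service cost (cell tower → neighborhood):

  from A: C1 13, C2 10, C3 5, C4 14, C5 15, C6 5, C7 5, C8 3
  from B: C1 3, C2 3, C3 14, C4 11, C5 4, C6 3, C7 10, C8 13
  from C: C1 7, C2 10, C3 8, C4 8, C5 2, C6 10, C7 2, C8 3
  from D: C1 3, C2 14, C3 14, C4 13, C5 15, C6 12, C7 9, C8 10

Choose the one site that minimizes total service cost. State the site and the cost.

Choose C only; total service cost 50.

With exactly 1 open, each neighborhood uses its cheapest among the chosen.
{C}: C1→C 7, C2→C 10, C3→C 8, C4→C 8, C5→C 2, C6→C 10, C7→C 2, C8→C 3. Service cost 50.
{B}: service cost 61
{A}: service cost 70
Among all 4 size-1 choices, {C} is lowest.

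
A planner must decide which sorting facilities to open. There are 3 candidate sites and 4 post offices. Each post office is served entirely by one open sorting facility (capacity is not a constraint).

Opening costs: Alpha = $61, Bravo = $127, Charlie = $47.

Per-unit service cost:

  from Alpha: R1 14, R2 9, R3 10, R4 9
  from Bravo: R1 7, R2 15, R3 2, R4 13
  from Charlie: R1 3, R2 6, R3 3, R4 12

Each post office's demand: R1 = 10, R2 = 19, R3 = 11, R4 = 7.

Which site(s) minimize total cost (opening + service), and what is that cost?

For any fixed open set, each post office goes to its cheapest open site; total = fixed + service.
{Charlie}: R1→Charlie 3·10=30, R2→Charlie 6·19=114, R3→Charlie 3·11=33, R4→Charlie 12·7=84. Service 261; fixed 47; total 308.
{Alpha, Charlie}: service 240 + fixed 108 = 348
{Bravo, Charlie}: service 250 + fixed 174 = 424
{Alpha, Bravo, Charlie}: R1→Charlie 3·10=30, R2→Charlie 6·19=114, R3→Bravo 2·11=22, R4→Alpha 9·7=63. Service 229; fixed 235; total 464.
(All 7 nonempty subsets were checked; Charlie only is lowest.)

Open Charlie only; minimum total cost 308.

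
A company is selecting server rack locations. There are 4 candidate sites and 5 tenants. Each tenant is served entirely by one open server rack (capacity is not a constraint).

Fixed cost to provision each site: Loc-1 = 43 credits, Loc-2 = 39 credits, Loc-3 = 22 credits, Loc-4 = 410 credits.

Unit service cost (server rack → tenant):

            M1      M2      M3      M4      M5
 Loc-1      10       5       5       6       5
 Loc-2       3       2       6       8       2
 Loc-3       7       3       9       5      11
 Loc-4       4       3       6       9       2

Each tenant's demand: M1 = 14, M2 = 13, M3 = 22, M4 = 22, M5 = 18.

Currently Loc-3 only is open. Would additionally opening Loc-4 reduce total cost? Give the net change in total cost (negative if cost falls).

Current service cost with {Loc-3}: 643.
Adding Loc-4: each tenant re-picks its cheapest; new service cost 373, saving 270.
Extra fixed cost: 410. Net change = 410 − 270 = 140.
(Totals: 665 → 805.)

No — net change +140 (cost rises by 140).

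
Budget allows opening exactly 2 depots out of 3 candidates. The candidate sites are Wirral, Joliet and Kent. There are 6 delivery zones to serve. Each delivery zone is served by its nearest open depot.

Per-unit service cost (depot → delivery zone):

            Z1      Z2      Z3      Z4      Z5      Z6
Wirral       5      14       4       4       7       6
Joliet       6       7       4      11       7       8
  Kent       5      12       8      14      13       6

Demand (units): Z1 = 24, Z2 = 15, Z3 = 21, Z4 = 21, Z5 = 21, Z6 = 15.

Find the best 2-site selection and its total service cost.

Choose Wirral and Joliet; total service cost 630.

With exactly 2 open, each delivery zone uses its cheapest among the chosen.
{Wirral, Joliet}: Z1→Wirral 5·24=120, Z2→Joliet 7·15=105, Z3→Wirral 4·21=84, Z4→Wirral 4·21=84, Z5→Wirral 7·21=147, Z6→Wirral 6·15=90. Service cost 630.
{Wirral, Kent}: service cost 705
{Joliet, Kent}: service cost 777
Among all 3 size-2 choices, {Wirral, Joliet} is lowest.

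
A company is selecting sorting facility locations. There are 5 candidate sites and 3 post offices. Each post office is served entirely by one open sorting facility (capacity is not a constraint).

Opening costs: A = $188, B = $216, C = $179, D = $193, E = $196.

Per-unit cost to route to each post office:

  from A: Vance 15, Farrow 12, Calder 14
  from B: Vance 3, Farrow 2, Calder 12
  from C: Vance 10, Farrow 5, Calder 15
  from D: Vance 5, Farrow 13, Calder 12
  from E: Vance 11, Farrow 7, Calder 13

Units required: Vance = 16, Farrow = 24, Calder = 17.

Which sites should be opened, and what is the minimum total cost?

Open B only; minimum total cost 516.

For any fixed open set, each post office goes to its cheapest open site; total = fixed + service.
{B}: Vance→B 3·16=48, Farrow→B 2·24=48, Calder→B 12·17=204. Service 300; fixed 216; total 516.
{B, C}: Vance→B 3·16=48, Farrow→B 2·24=48, Calder→B 12·17=204. Service 300; fixed 395; total 695.
{A, B}: service 300 + fixed 404 = 704
{A, B, C, D, E}: service 300 + fixed 972 = 1272
No other subset beats 516.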